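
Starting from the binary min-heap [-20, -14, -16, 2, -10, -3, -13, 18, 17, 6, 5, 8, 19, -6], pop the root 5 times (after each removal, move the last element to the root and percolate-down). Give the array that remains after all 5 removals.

extract-min #1 returns -20:
  remove root -20; move last element -6 to root → [-6, -14, -16, 2, -10, -3, -13, 18, 17, 6, 5, 8, 19]
  -6 vs smaller child -16 at index 2, swap → [-16, -14, -6, 2, -10, -3, -13, 18, 17, 6, 5, 8, 19]
  -6 vs smaller child -13 at index 6, swap → [-16, -14, -13, 2, -10, -3, -6, 18, 17, 6, 5, 8, 19]
extract-min #2 returns -16:
  remove root -16; move last element 19 to root → [19, -14, -13, 2, -10, -3, -6, 18, 17, 6, 5, 8]
  19 vs smaller child -14 at index 1, swap → [-14, 19, -13, 2, -10, -3, -6, 18, 17, 6, 5, 8]
  19 vs smaller child -10 at index 4, swap → [-14, -10, -13, 2, 19, -3, -6, 18, 17, 6, 5, 8]
  19 vs smaller child 5 at index 10, swap → [-14, -10, -13, 2, 5, -3, -6, 18, 17, 6, 19, 8]
extract-min #3 returns -14:
  remove root -14; move last element 8 to root → [8, -10, -13, 2, 5, -3, -6, 18, 17, 6, 19]
  8 vs smaller child -13 at index 2, swap → [-13, -10, 8, 2, 5, -3, -6, 18, 17, 6, 19]
  8 vs smaller child -6 at index 6, swap → [-13, -10, -6, 2, 5, -3, 8, 18, 17, 6, 19]
extract-min #4 returns -13:
  remove root -13; move last element 19 to root → [19, -10, -6, 2, 5, -3, 8, 18, 17, 6]
  19 vs smaller child -10 at index 1, swap → [-10, 19, -6, 2, 5, -3, 8, 18, 17, 6]
  19 vs smaller child 2 at index 3, swap → [-10, 2, -6, 19, 5, -3, 8, 18, 17, 6]
  19 vs smaller child 17 at index 8, swap → [-10, 2, -6, 17, 5, -3, 8, 18, 19, 6]
extract-min #5 returns -10:
  remove root -10; move last element 6 to root → [6, 2, -6, 17, 5, -3, 8, 18, 19]
  6 vs smaller child -6 at index 2, swap → [-6, 2, 6, 17, 5, -3, 8, 18, 19]
  6 vs smaller child -3 at index 5, swap → [-6, 2, -3, 17, 5, 6, 8, 18, 19]

[-6, 2, -3, 17, 5, 6, 8, 18, 19]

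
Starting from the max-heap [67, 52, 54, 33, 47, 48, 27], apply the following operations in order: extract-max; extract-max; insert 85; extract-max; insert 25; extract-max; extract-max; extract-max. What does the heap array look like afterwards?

extract-max → returns 67:
  remove root 67; move last element 27 to root → [27, 52, 54, 33, 47, 48]
  27 vs larger child 54 at index 2, swap → [54, 52, 27, 33, 47, 48]
  27 vs only child 48 at index 5, swap → [54, 52, 48, 33, 47, 27]
extract-max → returns 54:
  remove root 54; move last element 27 to root → [27, 52, 48, 33, 47]
  27 vs larger child 52 at index 1, swap → [52, 27, 48, 33, 47]
  27 vs larger child 47 at index 4, swap → [52, 47, 48, 33, 27]
insert 85:
  append 85 at index 5 → [52, 47, 48, 33, 27, 85]
  85 > parent 48 at index 2, swap → [52, 47, 85, 33, 27, 48]
  85 > parent 52 at index 0, swap → [85, 47, 52, 33, 27, 48]
extract-max → returns 85:
  remove root 85; move last element 48 to root → [48, 47, 52, 33, 27]
  48 vs larger child 52 at index 2, swap → [52, 47, 48, 33, 27]
insert 25:
  append 25 at index 5 → [52, 47, 48, 33, 27, 25] (no swap needed)
extract-max → returns 52:
  remove root 52; move last element 25 to root → [25, 47, 48, 33, 27]
  25 vs larger child 48 at index 2, swap → [48, 47, 25, 33, 27]
extract-max → returns 48:
  remove root 48; move last element 27 to root → [27, 47, 25, 33]
  27 vs larger child 47 at index 1, swap → [47, 27, 25, 33]
  27 vs only child 33 at index 3, swap → [47, 33, 25, 27]
extract-max → returns 47:
  remove root 47; move last element 27 to root → [27, 33, 25]
  27 vs larger child 33 at index 1, swap → [33, 27, 25]

[33, 27, 25]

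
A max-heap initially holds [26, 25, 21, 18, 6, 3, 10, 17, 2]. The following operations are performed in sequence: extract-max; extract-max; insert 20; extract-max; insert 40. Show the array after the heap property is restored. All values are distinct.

[40, 20, 10, 18, 6, 3, 2, 17]

extract-max → returns 26:
  remove root 26; move last element 2 to root → [2, 25, 21, 18, 6, 3, 10, 17]
  2 vs larger child 25 at index 1, swap → [25, 2, 21, 18, 6, 3, 10, 17]
  2 vs larger child 18 at index 3, swap → [25, 18, 21, 2, 6, 3, 10, 17]
  2 vs only child 17 at index 7, swap → [25, 18, 21, 17, 6, 3, 10, 2]
extract-max → returns 25:
  remove root 25; move last element 2 to root → [2, 18, 21, 17, 6, 3, 10]
  2 vs larger child 21 at index 2, swap → [21, 18, 2, 17, 6, 3, 10]
  2 vs larger child 10 at index 6, swap → [21, 18, 10, 17, 6, 3, 2]
insert 20:
  append 20 at index 7 → [21, 18, 10, 17, 6, 3, 2, 20]
  20 > parent 17 at index 3, swap → [21, 18, 10, 20, 6, 3, 2, 17]
  20 > parent 18 at index 1, swap → [21, 20, 10, 18, 6, 3, 2, 17]
extract-max → returns 21:
  remove root 21; move last element 17 to root → [17, 20, 10, 18, 6, 3, 2]
  17 vs larger child 20 at index 1, swap → [20, 17, 10, 18, 6, 3, 2]
  17 vs larger child 18 at index 3, swap → [20, 18, 10, 17, 6, 3, 2]
insert 40:
  append 40 at index 7 → [20, 18, 10, 17, 6, 3, 2, 40]
  40 > parent 17 at index 3, swap → [20, 18, 10, 40, 6, 3, 2, 17]
  40 > parent 18 at index 1, swap → [20, 40, 10, 18, 6, 3, 2, 17]
  40 > parent 20 at index 0, swap → [40, 20, 10, 18, 6, 3, 2, 17]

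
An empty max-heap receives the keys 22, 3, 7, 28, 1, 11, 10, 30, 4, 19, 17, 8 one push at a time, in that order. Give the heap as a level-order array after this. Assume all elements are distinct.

[30, 28, 11, 22, 19, 8, 10, 3, 4, 1, 17, 7]

Insert 22:
  append 22 at index 0 → [22] (no swap needed)
Insert 3:
  append 3 at index 1 → [22, 3] (no swap needed)
Insert 7:
  append 7 at index 2 → [22, 3, 7] (no swap needed)
Insert 28:
  append 28 at index 3 → [22, 3, 7, 28]
  28 > parent 3 at index 1, swap → [22, 28, 7, 3]
  28 > parent 22 at index 0, swap → [28, 22, 7, 3]
Insert 1:
  append 1 at index 4 → [28, 22, 7, 3, 1] (no swap needed)
Insert 11:
  append 11 at index 5 → [28, 22, 7, 3, 1, 11]
  11 > parent 7 at index 2, swap → [28, 22, 11, 3, 1, 7]
Insert 10:
  append 10 at index 6 → [28, 22, 11, 3, 1, 7, 10] (no swap needed)
Insert 30:
  append 30 at index 7 → [28, 22, 11, 3, 1, 7, 10, 30]
  30 > parent 3 at index 3, swap → [28, 22, 11, 30, 1, 7, 10, 3]
  30 > parent 22 at index 1, swap → [28, 30, 11, 22, 1, 7, 10, 3]
  30 > parent 28 at index 0, swap → [30, 28, 11, 22, 1, 7, 10, 3]
Insert 4:
  append 4 at index 8 → [30, 28, 11, 22, 1, 7, 10, 3, 4] (no swap needed)
Insert 19:
  append 19 at index 9 → [30, 28, 11, 22, 1, 7, 10, 3, 4, 19]
  19 > parent 1 at index 4, swap → [30, 28, 11, 22, 19, 7, 10, 3, 4, 1]
Insert 17:
  append 17 at index 10 → [30, 28, 11, 22, 19, 7, 10, 3, 4, 1, 17] (no swap needed)
Insert 8:
  append 8 at index 11 → [30, 28, 11, 22, 19, 7, 10, 3, 4, 1, 17, 8]
  8 > parent 7 at index 5, swap → [30, 28, 11, 22, 19, 8, 10, 3, 4, 1, 17, 7]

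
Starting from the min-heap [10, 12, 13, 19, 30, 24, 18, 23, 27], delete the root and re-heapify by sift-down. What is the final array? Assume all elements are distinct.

[12, 19, 13, 23, 30, 24, 18, 27]

remove root 10; move last element 27 to root → [27, 12, 13, 19, 30, 24, 18, 23]
27 vs smaller child 12 at index 1, swap → [12, 27, 13, 19, 30, 24, 18, 23]
27 vs smaller child 19 at index 3, swap → [12, 19, 13, 27, 30, 24, 18, 23]
27 vs only child 23 at index 7, swap → [12, 19, 13, 23, 30, 24, 18, 27]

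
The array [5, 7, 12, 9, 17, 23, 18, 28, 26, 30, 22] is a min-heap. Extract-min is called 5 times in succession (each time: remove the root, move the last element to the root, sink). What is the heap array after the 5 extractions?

extract-min #1 returns 5:
  remove root 5; move last element 22 to root → [22, 7, 12, 9, 17, 23, 18, 28, 26, 30]
  22 vs smaller child 7 at index 1, swap → [7, 22, 12, 9, 17, 23, 18, 28, 26, 30]
  22 vs smaller child 9 at index 3, swap → [7, 9, 12, 22, 17, 23, 18, 28, 26, 30]
extract-min #2 returns 7:
  remove root 7; move last element 30 to root → [30, 9, 12, 22, 17, 23, 18, 28, 26]
  30 vs smaller child 9 at index 1, swap → [9, 30, 12, 22, 17, 23, 18, 28, 26]
  30 vs smaller child 17 at index 4, swap → [9, 17, 12, 22, 30, 23, 18, 28, 26]
extract-min #3 returns 9:
  remove root 9; move last element 26 to root → [26, 17, 12, 22, 30, 23, 18, 28]
  26 vs smaller child 12 at index 2, swap → [12, 17, 26, 22, 30, 23, 18, 28]
  26 vs smaller child 18 at index 6, swap → [12, 17, 18, 22, 30, 23, 26, 28]
extract-min #4 returns 12:
  remove root 12; move last element 28 to root → [28, 17, 18, 22, 30, 23, 26]
  28 vs smaller child 17 at index 1, swap → [17, 28, 18, 22, 30, 23, 26]
  28 vs smaller child 22 at index 3, swap → [17, 22, 18, 28, 30, 23, 26]
extract-min #5 returns 17:
  remove root 17; move last element 26 to root → [26, 22, 18, 28, 30, 23]
  26 vs smaller child 18 at index 2, swap → [18, 22, 26, 28, 30, 23]
  26 vs only child 23 at index 5, swap → [18, 22, 23, 28, 30, 26]

[18, 22, 23, 28, 30, 26]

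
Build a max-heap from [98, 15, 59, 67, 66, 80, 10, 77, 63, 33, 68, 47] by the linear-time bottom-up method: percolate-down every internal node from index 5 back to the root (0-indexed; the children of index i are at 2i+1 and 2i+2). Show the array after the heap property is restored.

[98, 77, 80, 67, 68, 59, 10, 15, 63, 33, 66, 47]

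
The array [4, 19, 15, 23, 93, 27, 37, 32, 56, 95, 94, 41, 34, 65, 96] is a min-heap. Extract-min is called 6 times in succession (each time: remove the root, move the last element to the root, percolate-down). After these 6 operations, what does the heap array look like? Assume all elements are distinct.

extract-min #1 returns 4:
  remove root 4; move last element 96 to root → [96, 19, 15, 23, 93, 27, 37, 32, 56, 95, 94, 41, 34, 65]
  96 vs smaller child 15 at index 2, swap → [15, 19, 96, 23, 93, 27, 37, 32, 56, 95, 94, 41, 34, 65]
  96 vs smaller child 27 at index 5, swap → [15, 19, 27, 23, 93, 96, 37, 32, 56, 95, 94, 41, 34, 65]
  96 vs smaller child 34 at index 12, swap → [15, 19, 27, 23, 93, 34, 37, 32, 56, 95, 94, 41, 96, 65]
extract-min #2 returns 15:
  remove root 15; move last element 65 to root → [65, 19, 27, 23, 93, 34, 37, 32, 56, 95, 94, 41, 96]
  65 vs smaller child 19 at index 1, swap → [19, 65, 27, 23, 93, 34, 37, 32, 56, 95, 94, 41, 96]
  65 vs smaller child 23 at index 3, swap → [19, 23, 27, 65, 93, 34, 37, 32, 56, 95, 94, 41, 96]
  65 vs smaller child 32 at index 7, swap → [19, 23, 27, 32, 93, 34, 37, 65, 56, 95, 94, 41, 96]
extract-min #3 returns 19:
  remove root 19; move last element 96 to root → [96, 23, 27, 32, 93, 34, 37, 65, 56, 95, 94, 41]
  96 vs smaller child 23 at index 1, swap → [23, 96, 27, 32, 93, 34, 37, 65, 56, 95, 94, 41]
  96 vs smaller child 32 at index 3, swap → [23, 32, 27, 96, 93, 34, 37, 65, 56, 95, 94, 41]
  96 vs smaller child 56 at index 8, swap → [23, 32, 27, 56, 93, 34, 37, 65, 96, 95, 94, 41]
extract-min #4 returns 23:
  remove root 23; move last element 41 to root → [41, 32, 27, 56, 93, 34, 37, 65, 96, 95, 94]
  41 vs smaller child 27 at index 2, swap → [27, 32, 41, 56, 93, 34, 37, 65, 96, 95, 94]
  41 vs smaller child 34 at index 5, swap → [27, 32, 34, 56, 93, 41, 37, 65, 96, 95, 94]
extract-min #5 returns 27:
  remove root 27; move last element 94 to root → [94, 32, 34, 56, 93, 41, 37, 65, 96, 95]
  94 vs smaller child 32 at index 1, swap → [32, 94, 34, 56, 93, 41, 37, 65, 96, 95]
  94 vs smaller child 56 at index 3, swap → [32, 56, 34, 94, 93, 41, 37, 65, 96, 95]
  94 vs smaller child 65 at index 7, swap → [32, 56, 34, 65, 93, 41, 37, 94, 96, 95]
extract-min #6 returns 32:
  remove root 32; move last element 95 to root → [95, 56, 34, 65, 93, 41, 37, 94, 96]
  95 vs smaller child 34 at index 2, swap → [34, 56, 95, 65, 93, 41, 37, 94, 96]
  95 vs smaller child 37 at index 6, swap → [34, 56, 37, 65, 93, 41, 95, 94, 96]

[34, 56, 37, 65, 93, 41, 95, 94, 96]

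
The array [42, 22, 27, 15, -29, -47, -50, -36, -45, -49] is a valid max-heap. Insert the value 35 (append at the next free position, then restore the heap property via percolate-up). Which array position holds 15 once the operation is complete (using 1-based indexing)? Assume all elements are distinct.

4

append 35 at index 11 → [42, 22, 27, 15, -29, -47, -50, -36, -45, -49, 35]
35 > parent -29 at index 5, swap → [42, 22, 27, 15, 35, -47, -50, -36, -45, -49, -29]
35 > parent 22 at index 2, swap → [42, 35, 27, 15, 22, -47, -50, -36, -45, -49, -29]
resulting array: [42, 35, 27, 15, 22, -47, -50, -36, -45, -49, -29]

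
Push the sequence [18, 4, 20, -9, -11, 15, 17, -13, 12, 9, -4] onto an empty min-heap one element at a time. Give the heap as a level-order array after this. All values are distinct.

[-13, -11, 15, -9, -4, 20, 17, 18, 12, 9, 4]

Insert 18:
  append 18 at index 0 → [18] (no swap needed)
Insert 4:
  append 4 at index 1 → [18, 4]
  4 < parent 18 at index 0, swap → [4, 18]
Insert 20:
  append 20 at index 2 → [4, 18, 20] (no swap needed)
Insert -9:
  append -9 at index 3 → [4, 18, 20, -9]
  -9 < parent 18 at index 1, swap → [4, -9, 20, 18]
  -9 < parent 4 at index 0, swap → [-9, 4, 20, 18]
Insert -11:
  append -11 at index 4 → [-9, 4, 20, 18, -11]
  -11 < parent 4 at index 1, swap → [-9, -11, 20, 18, 4]
  -11 < parent -9 at index 0, swap → [-11, -9, 20, 18, 4]
Insert 15:
  append 15 at index 5 → [-11, -9, 20, 18, 4, 15]
  15 < parent 20 at index 2, swap → [-11, -9, 15, 18, 4, 20]
Insert 17:
  append 17 at index 6 → [-11, -9, 15, 18, 4, 20, 17] (no swap needed)
Insert -13:
  append -13 at index 7 → [-11, -9, 15, 18, 4, 20, 17, -13]
  -13 < parent 18 at index 3, swap → [-11, -9, 15, -13, 4, 20, 17, 18]
  -13 < parent -9 at index 1, swap → [-11, -13, 15, -9, 4, 20, 17, 18]
  -13 < parent -11 at index 0, swap → [-13, -11, 15, -9, 4, 20, 17, 18]
Insert 12:
  append 12 at index 8 → [-13, -11, 15, -9, 4, 20, 17, 18, 12] (no swap needed)
Insert 9:
  append 9 at index 9 → [-13, -11, 15, -9, 4, 20, 17, 18, 12, 9] (no swap needed)
Insert -4:
  append -4 at index 10 → [-13, -11, 15, -9, 4, 20, 17, 18, 12, 9, -4]
  -4 < parent 4 at index 4, swap → [-13, -11, 15, -9, -4, 20, 17, 18, 12, 9, 4]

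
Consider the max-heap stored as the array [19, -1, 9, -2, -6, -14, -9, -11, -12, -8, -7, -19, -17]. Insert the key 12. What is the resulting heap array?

append 12 at index 13 → [19, -1, 9, -2, -6, -14, -9, -11, -12, -8, -7, -19, -17, 12]
12 > parent -9 at index 6, swap → [19, -1, 9, -2, -6, -14, 12, -11, -12, -8, -7, -19, -17, -9]
12 > parent 9 at index 2, swap → [19, -1, 12, -2, -6, -14, 9, -11, -12, -8, -7, -19, -17, -9]

[19, -1, 12, -2, -6, -14, 9, -11, -12, -8, -7, -19, -17, -9]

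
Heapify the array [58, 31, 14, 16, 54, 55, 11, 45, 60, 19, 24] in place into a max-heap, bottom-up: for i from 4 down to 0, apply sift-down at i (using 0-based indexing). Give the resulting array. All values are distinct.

sift down from index 4: already satisfies heap property
sift down from index 3:
  16 vs larger child 60 at index 8, swap → [58, 31, 14, 60, 54, 55, 11, 45, 16, 19, 24]
sift down from index 2:
  14 vs larger child 55 at index 5, swap → [58, 31, 55, 60, 54, 14, 11, 45, 16, 19, 24]
sift down from index 1:
  31 vs larger child 60 at index 3, swap → [58, 60, 55, 31, 54, 14, 11, 45, 16, 19, 24]
  31 vs larger child 45 at index 7, swap → [58, 60, 55, 45, 54, 14, 11, 31, 16, 19, 24]
sift down from index 0:
  58 vs larger child 60 at index 1, swap → [60, 58, 55, 45, 54, 14, 11, 31, 16, 19, 24]

[60, 58, 55, 45, 54, 14, 11, 31, 16, 19, 24]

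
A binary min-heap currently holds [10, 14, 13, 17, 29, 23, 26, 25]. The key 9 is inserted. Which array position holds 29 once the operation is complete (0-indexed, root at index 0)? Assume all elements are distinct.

4

append 9 at index 8 → [10, 14, 13, 17, 29, 23, 26, 25, 9]
9 < parent 17 at index 3, swap → [10, 14, 13, 9, 29, 23, 26, 25, 17]
9 < parent 14 at index 1, swap → [10, 9, 13, 14, 29, 23, 26, 25, 17]
9 < parent 10 at index 0, swap → [9, 10, 13, 14, 29, 23, 26, 25, 17]
resulting array: [9, 10, 13, 14, 29, 23, 26, 25, 17]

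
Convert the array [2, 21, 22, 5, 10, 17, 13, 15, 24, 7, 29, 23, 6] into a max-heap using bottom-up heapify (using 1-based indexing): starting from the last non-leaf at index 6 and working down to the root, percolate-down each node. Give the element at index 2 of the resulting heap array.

24

sift down from index 6:
  17 vs larger child 23 at index 12, swap → [2, 21, 22, 5, 10, 23, 13, 15, 24, 7, 29, 17, 6]
sift down from index 5:
  10 vs larger child 29 at index 11, swap → [2, 21, 22, 5, 29, 23, 13, 15, 24, 7, 10, 17, 6]
sift down from index 4:
  5 vs larger child 24 at index 9, swap → [2, 21, 22, 24, 29, 23, 13, 15, 5, 7, 10, 17, 6]
sift down from index 3:
  22 vs larger child 23 at index 6, swap → [2, 21, 23, 24, 29, 22, 13, 15, 5, 7, 10, 17, 6]
sift down from index 2:
  21 vs larger child 29 at index 5, swap → [2, 29, 23, 24, 21, 22, 13, 15, 5, 7, 10, 17, 6]
sift down from index 1:
  2 vs larger child 29 at index 2, swap → [29, 2, 23, 24, 21, 22, 13, 15, 5, 7, 10, 17, 6]
  2 vs larger child 24 at index 4, swap → [29, 24, 23, 2, 21, 22, 13, 15, 5, 7, 10, 17, 6]
  2 vs larger child 15 at index 8, swap → [29, 24, 23, 15, 21, 22, 13, 2, 5, 7, 10, 17, 6]
resulting array: [29, 24, 23, 15, 21, 22, 13, 2, 5, 7, 10, 17, 6]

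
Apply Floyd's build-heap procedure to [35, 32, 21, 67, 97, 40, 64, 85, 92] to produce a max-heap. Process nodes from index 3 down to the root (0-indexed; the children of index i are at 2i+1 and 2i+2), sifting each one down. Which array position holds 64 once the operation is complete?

2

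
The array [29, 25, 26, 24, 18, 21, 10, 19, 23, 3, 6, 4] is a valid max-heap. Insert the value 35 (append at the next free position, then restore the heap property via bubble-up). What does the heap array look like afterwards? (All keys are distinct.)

append 35 at index 12 → [29, 25, 26, 24, 18, 21, 10, 19, 23, 3, 6, 4, 35]
35 > parent 21 at index 5, swap → [29, 25, 26, 24, 18, 35, 10, 19, 23, 3, 6, 4, 21]
35 > parent 26 at index 2, swap → [29, 25, 35, 24, 18, 26, 10, 19, 23, 3, 6, 4, 21]
35 > parent 29 at index 0, swap → [35, 25, 29, 24, 18, 26, 10, 19, 23, 3, 6, 4, 21]

[35, 25, 29, 24, 18, 26, 10, 19, 23, 3, 6, 4, 21]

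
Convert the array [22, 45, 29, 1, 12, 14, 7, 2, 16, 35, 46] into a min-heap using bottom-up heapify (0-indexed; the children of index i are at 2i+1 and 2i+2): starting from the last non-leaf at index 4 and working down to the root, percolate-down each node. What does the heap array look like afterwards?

[1, 2, 7, 16, 12, 14, 29, 45, 22, 35, 46]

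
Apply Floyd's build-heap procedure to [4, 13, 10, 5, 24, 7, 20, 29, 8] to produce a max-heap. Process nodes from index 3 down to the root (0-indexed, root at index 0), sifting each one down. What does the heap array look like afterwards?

sift down from index 3:
  5 vs larger child 29 at index 7, swap → [4, 13, 10, 29, 24, 7, 20, 5, 8]
sift down from index 2:
  10 vs larger child 20 at index 6, swap → [4, 13, 20, 29, 24, 7, 10, 5, 8]
sift down from index 1:
  13 vs larger child 29 at index 3, swap → [4, 29, 20, 13, 24, 7, 10, 5, 8]
sift down from index 0:
  4 vs larger child 29 at index 1, swap → [29, 4, 20, 13, 24, 7, 10, 5, 8]
  4 vs larger child 24 at index 4, swap → [29, 24, 20, 13, 4, 7, 10, 5, 8]

[29, 24, 20, 13, 4, 7, 10, 5, 8]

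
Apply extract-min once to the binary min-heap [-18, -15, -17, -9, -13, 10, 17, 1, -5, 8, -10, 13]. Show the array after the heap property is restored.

remove root -18; move last element 13 to root → [13, -15, -17, -9, -13, 10, 17, 1, -5, 8, -10]
13 vs smaller child -17 at index 2, swap → [-17, -15, 13, -9, -13, 10, 17, 1, -5, 8, -10]
13 vs smaller child 10 at index 5, swap → [-17, -15, 10, -9, -13, 13, 17, 1, -5, 8, -10]

[-17, -15, 10, -9, -13, 13, 17, 1, -5, 8, -10]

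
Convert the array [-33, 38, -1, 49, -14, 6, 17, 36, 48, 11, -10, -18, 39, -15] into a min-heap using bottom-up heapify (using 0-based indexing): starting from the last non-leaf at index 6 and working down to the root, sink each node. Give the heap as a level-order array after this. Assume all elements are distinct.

[-33, -14, -18, 36, -10, -1, -15, 49, 48, 11, 38, 6, 39, 17]

sift down from index 6:
  17 vs only child -15 at index 13, swap → [-33, 38, -1, 49, -14, 6, -15, 36, 48, 11, -10, -18, 39, 17]
sift down from index 5:
  6 vs smaller child -18 at index 11, swap → [-33, 38, -1, 49, -14, -18, -15, 36, 48, 11, -10, 6, 39, 17]
sift down from index 4: already satisfies heap property
sift down from index 3:
  49 vs smaller child 36 at index 7, swap → [-33, 38, -1, 36, -14, -18, -15, 49, 48, 11, -10, 6, 39, 17]
sift down from index 2:
  -1 vs smaller child -18 at index 5, swap → [-33, 38, -18, 36, -14, -1, -15, 49, 48, 11, -10, 6, 39, 17]
sift down from index 1:
  38 vs smaller child -14 at index 4, swap → [-33, -14, -18, 36, 38, -1, -15, 49, 48, 11, -10, 6, 39, 17]
  38 vs smaller child -10 at index 10, swap → [-33, -14, -18, 36, -10, -1, -15, 49, 48, 11, 38, 6, 39, 17]
sift down from index 0: already satisfies heap property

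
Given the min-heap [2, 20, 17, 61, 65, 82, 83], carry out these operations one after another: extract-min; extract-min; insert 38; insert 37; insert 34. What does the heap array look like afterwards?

extract-min → returns 2:
  remove root 2; move last element 83 to root → [83, 20, 17, 61, 65, 82]
  83 vs smaller child 17 at index 2, swap → [17, 20, 83, 61, 65, 82]
  83 vs only child 82 at index 5, swap → [17, 20, 82, 61, 65, 83]
extract-min → returns 17:
  remove root 17; move last element 83 to root → [83, 20, 82, 61, 65]
  83 vs smaller child 20 at index 1, swap → [20, 83, 82, 61, 65]
  83 vs smaller child 61 at index 3, swap → [20, 61, 82, 83, 65]
insert 38:
  append 38 at index 5 → [20, 61, 82, 83, 65, 38]
  38 < parent 82 at index 2, swap → [20, 61, 38, 83, 65, 82]
insert 37:
  append 37 at index 6 → [20, 61, 38, 83, 65, 82, 37]
  37 < parent 38 at index 2, swap → [20, 61, 37, 83, 65, 82, 38]
insert 34:
  append 34 at index 7 → [20, 61, 37, 83, 65, 82, 38, 34]
  34 < parent 83 at index 3, swap → [20, 61, 37, 34, 65, 82, 38, 83]
  34 < parent 61 at index 1, swap → [20, 34, 37, 61, 65, 82, 38, 83]

[20, 34, 37, 61, 65, 82, 38, 83]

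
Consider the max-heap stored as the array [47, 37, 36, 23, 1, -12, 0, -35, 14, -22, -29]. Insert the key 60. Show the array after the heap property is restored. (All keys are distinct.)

[60, 37, 47, 23, 1, 36, 0, -35, 14, -22, -29, -12]

append 60 at index 11 → [47, 37, 36, 23, 1, -12, 0, -35, 14, -22, -29, 60]
60 > parent -12 at index 5, swap → [47, 37, 36, 23, 1, 60, 0, -35, 14, -22, -29, -12]
60 > parent 36 at index 2, swap → [47, 37, 60, 23, 1, 36, 0, -35, 14, -22, -29, -12]
60 > parent 47 at index 0, swap → [60, 37, 47, 23, 1, 36, 0, -35, 14, -22, -29, -12]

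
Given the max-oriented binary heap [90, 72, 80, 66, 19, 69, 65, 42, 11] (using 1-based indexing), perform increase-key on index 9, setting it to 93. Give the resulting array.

[93, 90, 80, 72, 19, 69, 65, 42, 66]

set index 9 from 11 to 93 → [90, 72, 80, 66, 19, 69, 65, 42, 93]
93 > parent 66 at index 4, swap → [90, 72, 80, 93, 19, 69, 65, 42, 66]
93 > parent 72 at index 2, swap → [90, 93, 80, 72, 19, 69, 65, 42, 66]
93 > parent 90 at index 1, swap → [93, 90, 80, 72, 19, 69, 65, 42, 66]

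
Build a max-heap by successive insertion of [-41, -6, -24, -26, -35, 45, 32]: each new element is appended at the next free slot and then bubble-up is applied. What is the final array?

[45, -26, 32, -41, -35, -24, -6]

Insert -41:
  append -41 at index 0 → [-41] (no swap needed)
Insert -6:
  append -6 at index 1 → [-41, -6]
  -6 > parent -41 at index 0, swap → [-6, -41]
Insert -24:
  append -24 at index 2 → [-6, -41, -24] (no swap needed)
Insert -26:
  append -26 at index 3 → [-6, -41, -24, -26]
  -26 > parent -41 at index 1, swap → [-6, -26, -24, -41]
Insert -35:
  append -35 at index 4 → [-6, -26, -24, -41, -35] (no swap needed)
Insert 45:
  append 45 at index 5 → [-6, -26, -24, -41, -35, 45]
  45 > parent -24 at index 2, swap → [-6, -26, 45, -41, -35, -24]
  45 > parent -6 at index 0, swap → [45, -26, -6, -41, -35, -24]
Insert 32:
  append 32 at index 6 → [45, -26, -6, -41, -35, -24, 32]
  32 > parent -6 at index 2, swap → [45, -26, 32, -41, -35, -24, -6]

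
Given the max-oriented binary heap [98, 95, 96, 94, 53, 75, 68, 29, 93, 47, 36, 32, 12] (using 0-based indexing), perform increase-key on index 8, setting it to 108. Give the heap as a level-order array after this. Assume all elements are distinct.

[108, 98, 96, 95, 53, 75, 68, 29, 94, 47, 36, 32, 12]

set index 8 from 93 to 108 → [98, 95, 96, 94, 53, 75, 68, 29, 108, 47, 36, 32, 12]
108 > parent 94 at index 3, swap → [98, 95, 96, 108, 53, 75, 68, 29, 94, 47, 36, 32, 12]
108 > parent 95 at index 1, swap → [98, 108, 96, 95, 53, 75, 68, 29, 94, 47, 36, 32, 12]
108 > parent 98 at index 0, swap → [108, 98, 96, 95, 53, 75, 68, 29, 94, 47, 36, 32, 12]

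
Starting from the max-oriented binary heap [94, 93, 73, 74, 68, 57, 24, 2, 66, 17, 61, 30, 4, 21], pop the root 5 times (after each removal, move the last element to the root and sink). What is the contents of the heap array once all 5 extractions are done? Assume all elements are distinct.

extract-max #1 returns 94:
  remove root 94; move last element 21 to root → [21, 93, 73, 74, 68, 57, 24, 2, 66, 17, 61, 30, 4]
  21 vs larger child 93 at index 1, swap → [93, 21, 73, 74, 68, 57, 24, 2, 66, 17, 61, 30, 4]
  21 vs larger child 74 at index 3, swap → [93, 74, 73, 21, 68, 57, 24, 2, 66, 17, 61, 30, 4]
  21 vs larger child 66 at index 8, swap → [93, 74, 73, 66, 68, 57, 24, 2, 21, 17, 61, 30, 4]
extract-max #2 returns 93:
  remove root 93; move last element 4 to root → [4, 74, 73, 66, 68, 57, 24, 2, 21, 17, 61, 30]
  4 vs larger child 74 at index 1, swap → [74, 4, 73, 66, 68, 57, 24, 2, 21, 17, 61, 30]
  4 vs larger child 68 at index 4, swap → [74, 68, 73, 66, 4, 57, 24, 2, 21, 17, 61, 30]
  4 vs larger child 61 at index 10, swap → [74, 68, 73, 66, 61, 57, 24, 2, 21, 17, 4, 30]
extract-max #3 returns 74:
  remove root 74; move last element 30 to root → [30, 68, 73, 66, 61, 57, 24, 2, 21, 17, 4]
  30 vs larger child 73 at index 2, swap → [73, 68, 30, 66, 61, 57, 24, 2, 21, 17, 4]
  30 vs larger child 57 at index 5, swap → [73, 68, 57, 66, 61, 30, 24, 2, 21, 17, 4]
extract-max #4 returns 73:
  remove root 73; move last element 4 to root → [4, 68, 57, 66, 61, 30, 24, 2, 21, 17]
  4 vs larger child 68 at index 1, swap → [68, 4, 57, 66, 61, 30, 24, 2, 21, 17]
  4 vs larger child 66 at index 3, swap → [68, 66, 57, 4, 61, 30, 24, 2, 21, 17]
  4 vs larger child 21 at index 8, swap → [68, 66, 57, 21, 61, 30, 24, 2, 4, 17]
extract-max #5 returns 68:
  remove root 68; move last element 17 to root → [17, 66, 57, 21, 61, 30, 24, 2, 4]
  17 vs larger child 66 at index 1, swap → [66, 17, 57, 21, 61, 30, 24, 2, 4]
  17 vs larger child 61 at index 4, swap → [66, 61, 57, 21, 17, 30, 24, 2, 4]

[66, 61, 57, 21, 17, 30, 24, 2, 4]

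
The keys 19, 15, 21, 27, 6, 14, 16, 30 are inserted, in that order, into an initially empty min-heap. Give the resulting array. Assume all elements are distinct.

[6, 15, 14, 27, 19, 21, 16, 30]

Insert 19:
  append 19 at index 0 → [19] (no swap needed)
Insert 15:
  append 15 at index 1 → [19, 15]
  15 < parent 19 at index 0, swap → [15, 19]
Insert 21:
  append 21 at index 2 → [15, 19, 21] (no swap needed)
Insert 27:
  append 27 at index 3 → [15, 19, 21, 27] (no swap needed)
Insert 6:
  append 6 at index 4 → [15, 19, 21, 27, 6]
  6 < parent 19 at index 1, swap → [15, 6, 21, 27, 19]
  6 < parent 15 at index 0, swap → [6, 15, 21, 27, 19]
Insert 14:
  append 14 at index 5 → [6, 15, 21, 27, 19, 14]
  14 < parent 21 at index 2, swap → [6, 15, 14, 27, 19, 21]
Insert 16:
  append 16 at index 6 → [6, 15, 14, 27, 19, 21, 16] (no swap needed)
Insert 30:
  append 30 at index 7 → [6, 15, 14, 27, 19, 21, 16, 30] (no swap needed)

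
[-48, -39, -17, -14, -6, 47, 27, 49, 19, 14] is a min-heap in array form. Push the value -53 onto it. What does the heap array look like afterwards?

append -53 at index 10 → [-48, -39, -17, -14, -6, 47, 27, 49, 19, 14, -53]
-53 < parent -6 at index 4, swap → [-48, -39, -17, -14, -53, 47, 27, 49, 19, 14, -6]
-53 < parent -39 at index 1, swap → [-48, -53, -17, -14, -39, 47, 27, 49, 19, 14, -6]
-53 < parent -48 at index 0, swap → [-53, -48, -17, -14, -39, 47, 27, 49, 19, 14, -6]

[-53, -48, -17, -14, -39, 47, 27, 49, 19, 14, -6]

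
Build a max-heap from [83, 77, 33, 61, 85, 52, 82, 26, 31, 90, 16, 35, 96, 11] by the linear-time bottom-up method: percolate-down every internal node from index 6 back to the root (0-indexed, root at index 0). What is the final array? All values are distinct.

[96, 90, 83, 61, 85, 52, 82, 26, 31, 77, 16, 35, 33, 11]

sift down from index 6: already satisfies heap property
sift down from index 5:
  52 vs larger child 96 at index 12, swap → [83, 77, 33, 61, 85, 96, 82, 26, 31, 90, 16, 35, 52, 11]
sift down from index 4:
  85 vs larger child 90 at index 9, swap → [83, 77, 33, 61, 90, 96, 82, 26, 31, 85, 16, 35, 52, 11]
sift down from index 3: already satisfies heap property
sift down from index 2:
  33 vs larger child 96 at index 5, swap → [83, 77, 96, 61, 90, 33, 82, 26, 31, 85, 16, 35, 52, 11]
  33 vs larger child 52 at index 12, swap → [83, 77, 96, 61, 90, 52, 82, 26, 31, 85, 16, 35, 33, 11]
sift down from index 1:
  77 vs larger child 90 at index 4, swap → [83, 90, 96, 61, 77, 52, 82, 26, 31, 85, 16, 35, 33, 11]
  77 vs larger child 85 at index 9, swap → [83, 90, 96, 61, 85, 52, 82, 26, 31, 77, 16, 35, 33, 11]
sift down from index 0:
  83 vs larger child 96 at index 2, swap → [96, 90, 83, 61, 85, 52, 82, 26, 31, 77, 16, 35, 33, 11]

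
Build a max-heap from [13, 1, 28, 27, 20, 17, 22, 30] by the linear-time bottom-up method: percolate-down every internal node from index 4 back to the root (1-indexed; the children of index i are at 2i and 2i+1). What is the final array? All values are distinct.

sift down from index 4:
  27 vs only child 30 at index 8, swap → [13, 1, 28, 30, 20, 17, 22, 27]
sift down from index 3: already satisfies heap property
sift down from index 2:
  1 vs larger child 30 at index 4, swap → [13, 30, 28, 1, 20, 17, 22, 27]
  1 vs only child 27 at index 8, swap → [13, 30, 28, 27, 20, 17, 22, 1]
sift down from index 1:
  13 vs larger child 30 at index 2, swap → [30, 13, 28, 27, 20, 17, 22, 1]
  13 vs larger child 27 at index 4, swap → [30, 27, 28, 13, 20, 17, 22, 1]

[30, 27, 28, 13, 20, 17, 22, 1]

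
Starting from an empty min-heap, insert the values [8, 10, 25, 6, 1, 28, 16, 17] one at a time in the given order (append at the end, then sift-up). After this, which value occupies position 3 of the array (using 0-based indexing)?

10

Insert 8:
  append 8 at index 0 → [8] (no swap needed)
Insert 10:
  append 10 at index 1 → [8, 10] (no swap needed)
Insert 25:
  append 25 at index 2 → [8, 10, 25] (no swap needed)
Insert 6:
  append 6 at index 3 → [8, 10, 25, 6]
  6 < parent 10 at index 1, swap → [8, 6, 25, 10]
  6 < parent 8 at index 0, swap → [6, 8, 25, 10]
Insert 1:
  append 1 at index 4 → [6, 8, 25, 10, 1]
  1 < parent 8 at index 1, swap → [6, 1, 25, 10, 8]
  1 < parent 6 at index 0, swap → [1, 6, 25, 10, 8]
Insert 28:
  append 28 at index 5 → [1, 6, 25, 10, 8, 28] (no swap needed)
Insert 16:
  append 16 at index 6 → [1, 6, 25, 10, 8, 28, 16]
  16 < parent 25 at index 2, swap → [1, 6, 16, 10, 8, 28, 25]
Insert 17:
  append 17 at index 7 → [1, 6, 16, 10, 8, 28, 25, 17] (no swap needed)
resulting array: [1, 6, 16, 10, 8, 28, 25, 17]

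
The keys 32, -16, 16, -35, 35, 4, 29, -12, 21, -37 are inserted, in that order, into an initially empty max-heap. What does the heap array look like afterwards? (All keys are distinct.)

Insert 32:
  append 32 at index 0 → [32] (no swap needed)
Insert -16:
  append -16 at index 1 → [32, -16] (no swap needed)
Insert 16:
  append 16 at index 2 → [32, -16, 16] (no swap needed)
Insert -35:
  append -35 at index 3 → [32, -16, 16, -35] (no swap needed)
Insert 35:
  append 35 at index 4 → [32, -16, 16, -35, 35]
  35 > parent -16 at index 1, swap → [32, 35, 16, -35, -16]
  35 > parent 32 at index 0, swap → [35, 32, 16, -35, -16]
Insert 4:
  append 4 at index 5 → [35, 32, 16, -35, -16, 4] (no swap needed)
Insert 29:
  append 29 at index 6 → [35, 32, 16, -35, -16, 4, 29]
  29 > parent 16 at index 2, swap → [35, 32, 29, -35, -16, 4, 16]
Insert -12:
  append -12 at index 7 → [35, 32, 29, -35, -16, 4, 16, -12]
  -12 > parent -35 at index 3, swap → [35, 32, 29, -12, -16, 4, 16, -35]
Insert 21:
  append 21 at index 8 → [35, 32, 29, -12, -16, 4, 16, -35, 21]
  21 > parent -12 at index 3, swap → [35, 32, 29, 21, -16, 4, 16, -35, -12]
Insert -37:
  append -37 at index 9 → [35, 32, 29, 21, -16, 4, 16, -35, -12, -37] (no swap needed)

[35, 32, 29, 21, -16, 4, 16, -35, -12, -37]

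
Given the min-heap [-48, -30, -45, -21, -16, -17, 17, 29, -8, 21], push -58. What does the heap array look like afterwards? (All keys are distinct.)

append -58 at index 10 → [-48, -30, -45, -21, -16, -17, 17, 29, -8, 21, -58]
-58 < parent -16 at index 4, swap → [-48, -30, -45, -21, -58, -17, 17, 29, -8, 21, -16]
-58 < parent -30 at index 1, swap → [-48, -58, -45, -21, -30, -17, 17, 29, -8, 21, -16]
-58 < parent -48 at index 0, swap → [-58, -48, -45, -21, -30, -17, 17, 29, -8, 21, -16]

[-58, -48, -45, -21, -30, -17, 17, 29, -8, 21, -16]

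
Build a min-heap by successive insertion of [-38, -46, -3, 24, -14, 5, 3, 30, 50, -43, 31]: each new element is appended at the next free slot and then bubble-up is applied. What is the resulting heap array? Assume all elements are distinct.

[-46, -43, -3, 24, -38, 5, 3, 30, 50, -14, 31]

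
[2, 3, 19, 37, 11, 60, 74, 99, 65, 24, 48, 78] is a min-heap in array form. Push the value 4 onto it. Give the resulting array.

[2, 3, 4, 37, 11, 19, 74, 99, 65, 24, 48, 78, 60]

append 4 at index 12 → [2, 3, 19, 37, 11, 60, 74, 99, 65, 24, 48, 78, 4]
4 < parent 60 at index 5, swap → [2, 3, 19, 37, 11, 4, 74, 99, 65, 24, 48, 78, 60]
4 < parent 19 at index 2, swap → [2, 3, 4, 37, 11, 19, 74, 99, 65, 24, 48, 78, 60]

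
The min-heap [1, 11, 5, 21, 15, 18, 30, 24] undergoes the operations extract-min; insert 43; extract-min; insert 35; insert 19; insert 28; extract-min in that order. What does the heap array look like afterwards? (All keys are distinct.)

extract-min → returns 1:
  remove root 1; move last element 24 to root → [24, 11, 5, 21, 15, 18, 30]
  24 vs smaller child 5 at index 2, swap → [5, 11, 24, 21, 15, 18, 30]
  24 vs smaller child 18 at index 5, swap → [5, 11, 18, 21, 15, 24, 30]
insert 43:
  append 43 at index 7 → [5, 11, 18, 21, 15, 24, 30, 43] (no swap needed)
extract-min → returns 5:
  remove root 5; move last element 43 to root → [43, 11, 18, 21, 15, 24, 30]
  43 vs smaller child 11 at index 1, swap → [11, 43, 18, 21, 15, 24, 30]
  43 vs smaller child 15 at index 4, swap → [11, 15, 18, 21, 43, 24, 30]
insert 35:
  append 35 at index 7 → [11, 15, 18, 21, 43, 24, 30, 35] (no swap needed)
insert 19:
  append 19 at index 8 → [11, 15, 18, 21, 43, 24, 30, 35, 19]
  19 < parent 21 at index 3, swap → [11, 15, 18, 19, 43, 24, 30, 35, 21]
insert 28:
  append 28 at index 9 → [11, 15, 18, 19, 43, 24, 30, 35, 21, 28]
  28 < parent 43 at index 4, swap → [11, 15, 18, 19, 28, 24, 30, 35, 21, 43]
extract-min → returns 11:
  remove root 11; move last element 43 to root → [43, 15, 18, 19, 28, 24, 30, 35, 21]
  43 vs smaller child 15 at index 1, swap → [15, 43, 18, 19, 28, 24, 30, 35, 21]
  43 vs smaller child 19 at index 3, swap → [15, 19, 18, 43, 28, 24, 30, 35, 21]
  43 vs smaller child 21 at index 8, swap → [15, 19, 18, 21, 28, 24, 30, 35, 43]

[15, 19, 18, 21, 28, 24, 30, 35, 43]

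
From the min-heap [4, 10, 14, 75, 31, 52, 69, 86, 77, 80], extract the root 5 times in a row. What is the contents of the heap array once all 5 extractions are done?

extract-min #1 returns 4:
  remove root 4; move last element 80 to root → [80, 10, 14, 75, 31, 52, 69, 86, 77]
  80 vs smaller child 10 at index 1, swap → [10, 80, 14, 75, 31, 52, 69, 86, 77]
  80 vs smaller child 31 at index 4, swap → [10, 31, 14, 75, 80, 52, 69, 86, 77]
extract-min #2 returns 10:
  remove root 10; move last element 77 to root → [77, 31, 14, 75, 80, 52, 69, 86]
  77 vs smaller child 14 at index 2, swap → [14, 31, 77, 75, 80, 52, 69, 86]
  77 vs smaller child 52 at index 5, swap → [14, 31, 52, 75, 80, 77, 69, 86]
extract-min #3 returns 14:
  remove root 14; move last element 86 to root → [86, 31, 52, 75, 80, 77, 69]
  86 vs smaller child 31 at index 1, swap → [31, 86, 52, 75, 80, 77, 69]
  86 vs smaller child 75 at index 3, swap → [31, 75, 52, 86, 80, 77, 69]
extract-min #4 returns 31:
  remove root 31; move last element 69 to root → [69, 75, 52, 86, 80, 77]
  69 vs smaller child 52 at index 2, swap → [52, 75, 69, 86, 80, 77]
extract-min #5 returns 52:
  remove root 52; move last element 77 to root → [77, 75, 69, 86, 80]
  77 vs smaller child 69 at index 2, swap → [69, 75, 77, 86, 80]

[69, 75, 77, 86, 80]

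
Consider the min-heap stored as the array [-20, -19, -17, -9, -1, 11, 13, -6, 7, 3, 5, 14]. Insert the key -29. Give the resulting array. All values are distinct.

[-29, -19, -20, -9, -1, -17, 13, -6, 7, 3, 5, 14, 11]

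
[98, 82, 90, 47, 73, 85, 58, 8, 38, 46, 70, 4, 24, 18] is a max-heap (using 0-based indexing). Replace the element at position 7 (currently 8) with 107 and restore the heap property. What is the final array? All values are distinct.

set index 7 from 8 to 107 → [98, 82, 90, 47, 73, 85, 58, 107, 38, 46, 70, 4, 24, 18]
107 > parent 47 at index 3, swap → [98, 82, 90, 107, 73, 85, 58, 47, 38, 46, 70, 4, 24, 18]
107 > parent 82 at index 1, swap → [98, 107, 90, 82, 73, 85, 58, 47, 38, 46, 70, 4, 24, 18]
107 > parent 98 at index 0, swap → [107, 98, 90, 82, 73, 85, 58, 47, 38, 46, 70, 4, 24, 18]

[107, 98, 90, 82, 73, 85, 58, 47, 38, 46, 70, 4, 24, 18]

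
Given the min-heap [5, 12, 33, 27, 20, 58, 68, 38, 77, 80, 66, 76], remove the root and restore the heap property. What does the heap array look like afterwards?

remove root 5; move last element 76 to root → [76, 12, 33, 27, 20, 58, 68, 38, 77, 80, 66]
76 vs smaller child 12 at index 1, swap → [12, 76, 33, 27, 20, 58, 68, 38, 77, 80, 66]
76 vs smaller child 20 at index 4, swap → [12, 20, 33, 27, 76, 58, 68, 38, 77, 80, 66]
76 vs smaller child 66 at index 10, swap → [12, 20, 33, 27, 66, 58, 68, 38, 77, 80, 76]

[12, 20, 33, 27, 66, 58, 68, 38, 77, 80, 76]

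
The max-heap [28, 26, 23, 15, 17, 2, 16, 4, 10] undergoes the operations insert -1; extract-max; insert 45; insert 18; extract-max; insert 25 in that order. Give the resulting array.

insert -1:
  append -1 at index 9 → [28, 26, 23, 15, 17, 2, 16, 4, 10, -1] (no swap needed)
extract-max → returns 28:
  remove root 28; move last element -1 to root → [-1, 26, 23, 15, 17, 2, 16, 4, 10]
  -1 vs larger child 26 at index 1, swap → [26, -1, 23, 15, 17, 2, 16, 4, 10]
  -1 vs larger child 17 at index 4, swap → [26, 17, 23, 15, -1, 2, 16, 4, 10]
insert 45:
  append 45 at index 9 → [26, 17, 23, 15, -1, 2, 16, 4, 10, 45]
  45 > parent -1 at index 4, swap → [26, 17, 23, 15, 45, 2, 16, 4, 10, -1]
  45 > parent 17 at index 1, swap → [26, 45, 23, 15, 17, 2, 16, 4, 10, -1]
  45 > parent 26 at index 0, swap → [45, 26, 23, 15, 17, 2, 16, 4, 10, -1]
insert 18:
  append 18 at index 10 → [45, 26, 23, 15, 17, 2, 16, 4, 10, -1, 18]
  18 > parent 17 at index 4, swap → [45, 26, 23, 15, 18, 2, 16, 4, 10, -1, 17]
extract-max → returns 45:
  remove root 45; move last element 17 to root → [17, 26, 23, 15, 18, 2, 16, 4, 10, -1]
  17 vs larger child 26 at index 1, swap → [26, 17, 23, 15, 18, 2, 16, 4, 10, -1]
  17 vs larger child 18 at index 4, swap → [26, 18, 23, 15, 17, 2, 16, 4, 10, -1]
insert 25:
  append 25 at index 10 → [26, 18, 23, 15, 17, 2, 16, 4, 10, -1, 25]
  25 > parent 17 at index 4, swap → [26, 18, 23, 15, 25, 2, 16, 4, 10, -1, 17]
  25 > parent 18 at index 1, swap → [26, 25, 23, 15, 18, 2, 16, 4, 10, -1, 17]

[26, 25, 23, 15, 18, 2, 16, 4, 10, -1, 17]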